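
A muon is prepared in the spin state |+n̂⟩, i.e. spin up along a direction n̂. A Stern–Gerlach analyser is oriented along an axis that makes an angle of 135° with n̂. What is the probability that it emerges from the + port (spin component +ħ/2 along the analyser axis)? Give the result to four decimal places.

For spin-½, the probability of finding spin-up along an axis at angle θ to the initial spin direction is cos²(θ/2); spin-down is sin²(θ/2).
θ = 135°, so P = cos²(67.5°) ≈ 0.1464.

0.1464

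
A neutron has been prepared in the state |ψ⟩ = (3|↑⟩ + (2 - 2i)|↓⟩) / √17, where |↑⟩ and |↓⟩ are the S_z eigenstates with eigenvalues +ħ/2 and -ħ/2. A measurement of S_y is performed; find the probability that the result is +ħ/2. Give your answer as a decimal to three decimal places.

|+y⟩ = (|↑⟩ + i|↓⟩)/√2, so ⟨+y|ψ⟩ = (1 - 2i) / (√2·√17).
P = |1 - 2i|² / 34 = 5/34.

0.147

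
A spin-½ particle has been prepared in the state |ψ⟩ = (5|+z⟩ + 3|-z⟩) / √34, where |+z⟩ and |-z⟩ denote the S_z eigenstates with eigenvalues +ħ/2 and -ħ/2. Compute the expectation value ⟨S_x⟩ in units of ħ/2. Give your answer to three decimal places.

⟨σ_x⟩ = 2 Re(a* b)/(|a|²+|b|²) with a = 5, b = 3.
a* b = 15, so ⟨σ_x⟩ = 30/34.
⟨S_x⟩ = (ħ/2)·⟨σ_x⟩.

0.882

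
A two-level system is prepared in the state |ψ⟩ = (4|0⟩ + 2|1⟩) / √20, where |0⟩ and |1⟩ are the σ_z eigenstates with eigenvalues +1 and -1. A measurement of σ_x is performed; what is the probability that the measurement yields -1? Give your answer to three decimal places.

|-x⟩ = (|0⟩ - |1⟩)/√2, so ⟨-x|ψ⟩ = (2) / (√2·√20).
P = |2|² / 40 = 4/40.

0.100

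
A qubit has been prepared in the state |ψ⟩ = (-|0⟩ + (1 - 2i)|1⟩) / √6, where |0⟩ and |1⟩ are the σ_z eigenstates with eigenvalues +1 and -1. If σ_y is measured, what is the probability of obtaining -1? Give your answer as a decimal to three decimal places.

|-y⟩ = (|0⟩ - i|1⟩)/√2, so ⟨-y|ψ⟩ = (1 + i) / (√2·√6).
P = |1 + i|² / 12 = 2/12.

0.167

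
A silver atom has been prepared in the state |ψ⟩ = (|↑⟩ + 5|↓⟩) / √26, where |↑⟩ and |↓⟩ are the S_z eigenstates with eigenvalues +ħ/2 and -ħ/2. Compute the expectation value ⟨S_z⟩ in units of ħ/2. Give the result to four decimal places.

-0.9231

⟨σ_z⟩ = |a|² - |b|² divided by |a|²+|b|², with a, b the |↑⟩, |↓⟩ amplitudes.
= (1 - 25)/26 = -24/26.
⟨S_z⟩ = (ħ/2)·⟨σ_z⟩.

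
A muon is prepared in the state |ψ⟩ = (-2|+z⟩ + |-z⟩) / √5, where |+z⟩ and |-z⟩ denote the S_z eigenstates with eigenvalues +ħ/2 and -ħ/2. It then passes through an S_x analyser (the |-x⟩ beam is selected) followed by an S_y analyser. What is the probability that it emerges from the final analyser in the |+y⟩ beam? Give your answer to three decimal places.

First analyser (S_x): P(|-x⟩) = |⟨-x|ψ⟩|² = 9/10.
After stage 1 the state is |-x⟩; P(|+y⟩) = |⟨+y|-x⟩|² = 1/2.
Joint probability = 9/10 × 1/2 = 0.450.

0.450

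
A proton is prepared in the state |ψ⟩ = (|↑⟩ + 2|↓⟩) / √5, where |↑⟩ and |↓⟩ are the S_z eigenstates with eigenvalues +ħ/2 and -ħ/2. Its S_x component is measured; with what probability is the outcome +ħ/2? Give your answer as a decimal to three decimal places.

|+x⟩ = (|↑⟩ + |↓⟩)/√2, so ⟨+x|ψ⟩ = (3) / (√2·√5).
P = |3|² / 10 = 9/10.

0.900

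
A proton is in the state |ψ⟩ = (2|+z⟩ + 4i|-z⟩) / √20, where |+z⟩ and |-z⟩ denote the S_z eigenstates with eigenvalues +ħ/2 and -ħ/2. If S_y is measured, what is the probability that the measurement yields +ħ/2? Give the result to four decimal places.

|+y⟩ = (|+z⟩ + i|-z⟩)/√2, so ⟨+y|ψ⟩ = (6) / (√2·√20).
P = |6|² / 40 = 36/40.

0.9000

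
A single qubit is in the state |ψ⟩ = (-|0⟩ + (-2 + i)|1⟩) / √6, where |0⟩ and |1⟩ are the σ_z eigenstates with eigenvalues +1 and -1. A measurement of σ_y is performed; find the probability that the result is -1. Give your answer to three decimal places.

|-y⟩ = (|0⟩ - i|1⟩)/√2, so ⟨-y|ψ⟩ = (-2 - 2i) / (√2·√6).
P = |-2 - 2i|² / 12 = 8/12.

0.667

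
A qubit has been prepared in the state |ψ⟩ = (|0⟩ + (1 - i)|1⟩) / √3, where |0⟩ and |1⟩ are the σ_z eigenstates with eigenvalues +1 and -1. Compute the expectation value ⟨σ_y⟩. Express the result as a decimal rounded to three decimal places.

⟨σ_y⟩ = 2 Im(a* b)/(|a|²+|b|²) with a = 1, b = (1 - i).
a* b = (1 - i), so ⟨σ_y⟩ = -2/3.

-0.667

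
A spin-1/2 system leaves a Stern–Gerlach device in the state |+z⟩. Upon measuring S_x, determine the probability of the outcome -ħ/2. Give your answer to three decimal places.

In the S_z basis, |+z⟩ = |+z⟩ and |-x⟩ = (|+z⟩ - |-z⟩)/√2.
|⟨-x|+z⟩|² = 1/2.

0.500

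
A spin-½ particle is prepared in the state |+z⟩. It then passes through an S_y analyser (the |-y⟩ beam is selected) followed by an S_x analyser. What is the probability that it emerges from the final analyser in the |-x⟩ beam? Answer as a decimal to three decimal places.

0.250

First analyser (S_y): from |+z⟩, P(|-y⟩) = 1/2.
After stage 1 the state is |-y⟩; P(|-x⟩) = |⟨-x|-y⟩|² = 1/2.
Joint probability = 1/2 × 1/2 = 0.250.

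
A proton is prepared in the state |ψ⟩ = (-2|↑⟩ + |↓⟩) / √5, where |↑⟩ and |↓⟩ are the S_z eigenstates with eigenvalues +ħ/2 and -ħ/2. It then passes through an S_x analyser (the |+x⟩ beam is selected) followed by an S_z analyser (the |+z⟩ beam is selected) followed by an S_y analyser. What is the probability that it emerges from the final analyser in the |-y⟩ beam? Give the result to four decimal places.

0.0250

First analyser (S_x): P(|+x⟩) = |⟨+x|ψ⟩|² = 1/10.
After stage 1 the state is |+x⟩; P(|+z⟩) = |⟨+z|+x⟩|² = 1/2.
After stage 2 the state is |+z⟩; P(|-y⟩) = |⟨-y|+z⟩|² = 1/2.
Joint probability = 1/10 × 1/2 × 1/2 = 0.0250.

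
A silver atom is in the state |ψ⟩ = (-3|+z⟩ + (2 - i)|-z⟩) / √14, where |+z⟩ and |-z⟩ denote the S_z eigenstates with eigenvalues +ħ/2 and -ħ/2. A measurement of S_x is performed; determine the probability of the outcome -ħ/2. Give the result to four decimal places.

0.9286

|-x⟩ = (|+z⟩ - |-z⟩)/√2, so ⟨-x|ψ⟩ = (-5 + i) / (√2·√14).
P = |-5 + i|² / 28 = 26/28.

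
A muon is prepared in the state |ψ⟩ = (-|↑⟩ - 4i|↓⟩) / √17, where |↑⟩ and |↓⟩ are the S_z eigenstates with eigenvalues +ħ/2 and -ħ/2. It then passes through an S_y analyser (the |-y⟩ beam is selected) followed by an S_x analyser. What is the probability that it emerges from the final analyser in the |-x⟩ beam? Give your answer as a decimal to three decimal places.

0.132

First analyser (S_y): P(|-y⟩) = |⟨-y|ψ⟩|² = 9/34.
After stage 1 the state is |-y⟩; P(|-x⟩) = |⟨-x|-y⟩|² = 1/2.
Joint probability = 9/34 × 1/2 = 0.132.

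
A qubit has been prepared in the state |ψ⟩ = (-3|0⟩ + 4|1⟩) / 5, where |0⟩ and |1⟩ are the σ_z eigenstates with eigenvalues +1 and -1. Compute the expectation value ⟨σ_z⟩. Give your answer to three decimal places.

-0.280

⟨σ_z⟩ = |a|² - |b|² divided by |a|²+|b|², with a, b the |0⟩, |1⟩ amplitudes.
= (9 - 16)/25 = -7/25.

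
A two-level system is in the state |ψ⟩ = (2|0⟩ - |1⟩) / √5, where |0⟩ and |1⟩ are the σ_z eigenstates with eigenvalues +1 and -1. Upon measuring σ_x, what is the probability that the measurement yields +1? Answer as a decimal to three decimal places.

|+x⟩ = (|0⟩ + |1⟩)/√2, so ⟨+x|ψ⟩ = (1) / (√2·√5).
P = |1|² / 10 = 1/10.

0.100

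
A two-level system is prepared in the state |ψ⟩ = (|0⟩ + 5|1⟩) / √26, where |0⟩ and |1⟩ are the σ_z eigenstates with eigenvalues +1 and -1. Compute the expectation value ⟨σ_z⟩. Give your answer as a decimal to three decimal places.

-0.923

⟨σ_z⟩ = |a|² - |b|² divided by |a|²+|b|², with a, b the |0⟩, |1⟩ amplitudes.
= (1 - 25)/26 = -24/26.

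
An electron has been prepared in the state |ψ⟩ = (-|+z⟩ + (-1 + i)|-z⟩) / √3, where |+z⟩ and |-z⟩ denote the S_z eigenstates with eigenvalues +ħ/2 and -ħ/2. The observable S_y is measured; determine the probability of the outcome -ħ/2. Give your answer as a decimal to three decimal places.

0.833

|-y⟩ = (|+z⟩ - i|-z⟩)/√2, so ⟨-y|ψ⟩ = (-2 - i) / (√2·√3).
P = |-2 - i|² / 6 = 5/6.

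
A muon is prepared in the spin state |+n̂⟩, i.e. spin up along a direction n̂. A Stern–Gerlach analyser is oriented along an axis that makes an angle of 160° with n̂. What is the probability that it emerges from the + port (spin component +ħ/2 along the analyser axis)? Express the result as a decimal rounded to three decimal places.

For spin-½, the probability of finding spin-up along an axis at angle θ to the initial spin direction is cos²(θ/2); spin-down is sin²(θ/2).
θ = 160°, so P = cos²(80°) ≈ 0.030.

0.030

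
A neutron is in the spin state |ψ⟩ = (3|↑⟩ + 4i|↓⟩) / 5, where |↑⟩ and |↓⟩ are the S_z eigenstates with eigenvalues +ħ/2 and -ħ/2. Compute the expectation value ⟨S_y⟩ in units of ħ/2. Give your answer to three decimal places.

⟨σ_y⟩ = 2 Im(a* b)/(|a|²+|b|²) with a = 3, b = 4i.
a* b = 12i, so ⟨σ_y⟩ = 24/25.
⟨S_y⟩ = (ħ/2)·⟨σ_y⟩.

0.960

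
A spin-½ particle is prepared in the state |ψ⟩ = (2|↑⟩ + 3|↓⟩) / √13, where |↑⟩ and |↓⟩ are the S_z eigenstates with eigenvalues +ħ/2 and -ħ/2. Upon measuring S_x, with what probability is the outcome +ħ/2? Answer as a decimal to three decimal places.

0.962

|+x⟩ = (|↑⟩ + |↓⟩)/√2, so ⟨+x|ψ⟩ = (5) / (√2·√13).
P = |5|² / 26 = 25/26.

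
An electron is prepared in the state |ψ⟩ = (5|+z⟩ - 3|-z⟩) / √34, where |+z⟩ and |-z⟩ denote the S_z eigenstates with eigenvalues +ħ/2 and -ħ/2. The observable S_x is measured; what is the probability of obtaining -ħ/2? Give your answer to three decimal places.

0.941

|-x⟩ = (|+z⟩ - |-z⟩)/√2, so ⟨-x|ψ⟩ = (8) / (√2·√34).
P = |8|² / 68 = 64/68.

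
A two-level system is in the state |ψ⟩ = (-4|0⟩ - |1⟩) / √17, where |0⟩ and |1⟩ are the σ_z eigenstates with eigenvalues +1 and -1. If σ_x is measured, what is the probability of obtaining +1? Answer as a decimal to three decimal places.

0.735

|+x⟩ = (|0⟩ + |1⟩)/√2, so ⟨+x|ψ⟩ = (-5) / (√2·√17).
P = |-5|² / 34 = 25/34.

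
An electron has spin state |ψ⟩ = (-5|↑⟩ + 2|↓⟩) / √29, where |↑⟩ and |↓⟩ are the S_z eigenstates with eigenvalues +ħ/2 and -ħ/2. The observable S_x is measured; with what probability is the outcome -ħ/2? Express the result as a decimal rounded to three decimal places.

|-x⟩ = (|↑⟩ - |↓⟩)/√2, so ⟨-x|ψ⟩ = (-7) / (√2·√29).
P = |-7|² / 58 = 49/58.

0.845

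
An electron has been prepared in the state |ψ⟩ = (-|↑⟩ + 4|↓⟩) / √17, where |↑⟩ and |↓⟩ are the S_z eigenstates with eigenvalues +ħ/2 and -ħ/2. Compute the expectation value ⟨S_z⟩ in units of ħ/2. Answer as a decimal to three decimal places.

-0.882

⟨σ_z⟩ = |a|² - |b|² divided by |a|²+|b|², with a, b the |↑⟩, |↓⟩ amplitudes.
= (1 - 16)/17 = -15/17.
⟨S_z⟩ = (ħ/2)·⟨σ_z⟩.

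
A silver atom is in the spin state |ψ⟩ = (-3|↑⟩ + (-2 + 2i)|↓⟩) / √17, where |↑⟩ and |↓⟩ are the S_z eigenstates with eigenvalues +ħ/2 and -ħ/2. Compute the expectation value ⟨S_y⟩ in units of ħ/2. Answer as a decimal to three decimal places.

⟨σ_y⟩ = 2 Im(a* b)/(|a|²+|b|²) with a = -3, b = (-2 + 2i).
a* b = (6 - 6i), so ⟨σ_y⟩ = -12/17.
⟨S_y⟩ = (ħ/2)·⟨σ_y⟩.

-0.706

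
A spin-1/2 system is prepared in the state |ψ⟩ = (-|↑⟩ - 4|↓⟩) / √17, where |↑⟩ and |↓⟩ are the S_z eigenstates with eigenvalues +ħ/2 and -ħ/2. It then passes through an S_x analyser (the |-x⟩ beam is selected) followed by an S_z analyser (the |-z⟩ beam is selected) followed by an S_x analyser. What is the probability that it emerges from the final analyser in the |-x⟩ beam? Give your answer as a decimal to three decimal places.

0.066

First analyser (S_x): P(|-x⟩) = |⟨-x|ψ⟩|² = 9/34.
After stage 1 the state is |-x⟩; P(|-z⟩) = |⟨-z|-x⟩|² = 1/2.
After stage 2 the state is |-z⟩; P(|-x⟩) = |⟨-x|-z⟩|² = 1/2.
Joint probability = 9/34 × 1/2 × 1/2 = 0.066.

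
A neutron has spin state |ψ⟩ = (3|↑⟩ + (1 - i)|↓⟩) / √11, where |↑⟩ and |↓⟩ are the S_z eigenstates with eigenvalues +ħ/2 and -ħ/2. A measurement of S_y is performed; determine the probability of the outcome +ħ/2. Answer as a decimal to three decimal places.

|+y⟩ = (|↑⟩ + i|↓⟩)/√2, so ⟨+y|ψ⟩ = (2 - i) / (√2·√11).
P = |2 - i|² / 22 = 5/22.

0.227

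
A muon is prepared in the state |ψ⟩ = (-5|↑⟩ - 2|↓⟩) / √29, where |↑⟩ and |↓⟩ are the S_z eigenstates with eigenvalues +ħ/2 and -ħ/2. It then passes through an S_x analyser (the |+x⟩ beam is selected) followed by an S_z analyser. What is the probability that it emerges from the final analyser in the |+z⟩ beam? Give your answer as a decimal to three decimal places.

First analyser (S_x): P(|+x⟩) = |⟨+x|ψ⟩|² = 49/58.
After stage 1 the state is |+x⟩; P(|+z⟩) = |⟨+z|+x⟩|² = 1/2.
Joint probability = 49/58 × 1/2 = 0.422.

0.422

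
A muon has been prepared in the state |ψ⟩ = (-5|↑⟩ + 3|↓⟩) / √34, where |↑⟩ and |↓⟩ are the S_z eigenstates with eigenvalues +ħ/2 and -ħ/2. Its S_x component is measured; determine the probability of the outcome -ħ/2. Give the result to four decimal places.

|-x⟩ = (|↑⟩ - |↓⟩)/√2, so ⟨-x|ψ⟩ = (-8) / (√2·√34).
P = |-8|² / 68 = 64/68.

0.9412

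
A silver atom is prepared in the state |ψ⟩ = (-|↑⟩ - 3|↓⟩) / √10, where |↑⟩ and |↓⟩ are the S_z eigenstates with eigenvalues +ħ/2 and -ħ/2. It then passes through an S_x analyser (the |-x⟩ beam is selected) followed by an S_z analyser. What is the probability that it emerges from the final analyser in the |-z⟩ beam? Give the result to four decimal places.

First analyser (S_x): P(|-x⟩) = |⟨-x|ψ⟩|² = 4/20.
After stage 1 the state is |-x⟩; P(|-z⟩) = |⟨-z|-x⟩|² = 1/2.
Joint probability = 4/20 × 1/2 = 0.1000.

0.1000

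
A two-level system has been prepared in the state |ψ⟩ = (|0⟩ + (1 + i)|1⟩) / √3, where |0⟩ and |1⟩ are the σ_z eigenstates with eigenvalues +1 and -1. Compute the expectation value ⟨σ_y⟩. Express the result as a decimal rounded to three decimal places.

0.667

⟨σ_y⟩ = 2 Im(a* b)/(|a|²+|b|²) with a = 1, b = (1 + i).
a* b = (1 + i), so ⟨σ_y⟩ = 2/3.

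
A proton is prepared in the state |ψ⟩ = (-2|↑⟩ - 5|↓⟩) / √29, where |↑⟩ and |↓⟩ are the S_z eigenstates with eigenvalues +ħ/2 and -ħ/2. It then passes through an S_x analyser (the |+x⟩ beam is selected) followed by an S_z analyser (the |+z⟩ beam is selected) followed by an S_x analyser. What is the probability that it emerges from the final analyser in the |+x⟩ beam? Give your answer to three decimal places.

0.211

First analyser (S_x): P(|+x⟩) = |⟨+x|ψ⟩|² = 49/58.
After stage 1 the state is |+x⟩; P(|+z⟩) = |⟨+z|+x⟩|² = 1/2.
After stage 2 the state is |+z⟩; P(|+x⟩) = |⟨+x|+z⟩|² = 1/2.
Joint probability = 49/58 × 1/2 × 1/2 = 0.211.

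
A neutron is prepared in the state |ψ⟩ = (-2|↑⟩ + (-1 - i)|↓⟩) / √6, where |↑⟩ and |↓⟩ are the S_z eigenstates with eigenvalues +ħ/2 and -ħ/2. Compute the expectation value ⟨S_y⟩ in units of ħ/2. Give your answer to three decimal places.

⟨σ_y⟩ = 2 Im(a* b)/(|a|²+|b|²) with a = -2, b = (-1 - i).
a* b = (2 + 2i), so ⟨σ_y⟩ = 4/6.
⟨S_y⟩ = (ħ/2)·⟨σ_y⟩.

0.667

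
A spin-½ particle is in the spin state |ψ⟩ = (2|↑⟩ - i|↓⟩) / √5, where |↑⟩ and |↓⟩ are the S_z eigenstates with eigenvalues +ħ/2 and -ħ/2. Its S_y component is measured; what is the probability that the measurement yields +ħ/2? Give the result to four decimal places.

0.1000

|+y⟩ = (|↑⟩ + i|↓⟩)/√2, so ⟨+y|ψ⟩ = (1) / (√2·√5).
P = |1|² / 10 = 1/10.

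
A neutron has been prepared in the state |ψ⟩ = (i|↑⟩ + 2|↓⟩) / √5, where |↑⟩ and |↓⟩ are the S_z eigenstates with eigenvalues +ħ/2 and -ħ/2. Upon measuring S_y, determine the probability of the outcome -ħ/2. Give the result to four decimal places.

|-y⟩ = (|↑⟩ - i|↓⟩)/√2, so ⟨-y|ψ⟩ = (3i) / (√2·√5).
P = |3i|² / 10 = 9/10.

0.9000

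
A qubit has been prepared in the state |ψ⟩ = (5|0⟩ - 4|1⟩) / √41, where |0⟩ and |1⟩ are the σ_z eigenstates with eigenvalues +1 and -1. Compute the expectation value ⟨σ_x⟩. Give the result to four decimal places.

⟨σ_x⟩ = 2 Re(a* b)/(|a|²+|b|²) with a = 5, b = -4.
a* b = -20, so ⟨σ_x⟩ = -40/41.

-0.9756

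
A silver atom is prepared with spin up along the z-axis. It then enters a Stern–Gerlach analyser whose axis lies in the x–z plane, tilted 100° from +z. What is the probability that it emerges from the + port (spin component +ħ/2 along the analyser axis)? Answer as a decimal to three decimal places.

For spin-½, the probability of finding spin-up along an axis at angle θ to the initial spin direction is cos²(θ/2); spin-down is sin²(θ/2).
θ = 100°, so P = cos²(50°) ≈ 0.413.

0.413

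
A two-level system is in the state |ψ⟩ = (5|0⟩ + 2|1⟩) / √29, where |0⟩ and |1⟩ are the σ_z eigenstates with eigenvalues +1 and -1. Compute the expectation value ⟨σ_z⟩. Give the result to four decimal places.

⟨σ_z⟩ = |a|² - |b|² divided by |a|²+|b|², with a, b the |0⟩, |1⟩ amplitudes.
= (25 - 4)/29 = 21/29.

0.7241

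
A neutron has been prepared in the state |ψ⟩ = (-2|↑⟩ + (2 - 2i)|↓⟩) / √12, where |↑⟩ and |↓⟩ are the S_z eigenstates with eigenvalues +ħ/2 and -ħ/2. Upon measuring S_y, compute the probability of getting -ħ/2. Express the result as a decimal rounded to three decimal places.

|-y⟩ = (|↑⟩ - i|↓⟩)/√2, so ⟨-y|ψ⟩ = (2i) / (√2·√12).
P = |2i|² / 24 = 4/24.

0.167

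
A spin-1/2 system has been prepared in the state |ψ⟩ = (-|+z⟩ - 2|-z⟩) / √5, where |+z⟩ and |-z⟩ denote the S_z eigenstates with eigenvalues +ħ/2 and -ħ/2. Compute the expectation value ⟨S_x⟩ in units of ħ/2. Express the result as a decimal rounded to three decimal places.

⟨σ_x⟩ = 2 Re(a* b)/(|a|²+|b|²) with a = -1, b = -2.
a* b = 2, so ⟨σ_x⟩ = 4/5.
⟨S_x⟩ = (ħ/2)·⟨σ_x⟩.

0.800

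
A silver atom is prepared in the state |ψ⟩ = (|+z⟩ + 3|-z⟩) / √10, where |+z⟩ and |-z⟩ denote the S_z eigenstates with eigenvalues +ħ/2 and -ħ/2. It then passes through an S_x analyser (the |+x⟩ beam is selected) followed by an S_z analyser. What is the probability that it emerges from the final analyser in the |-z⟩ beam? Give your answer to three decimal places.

0.400

First analyser (S_x): P(|+x⟩) = |⟨+x|ψ⟩|² = 16/20.
After stage 1 the state is |+x⟩; P(|-z⟩) = |⟨-z|+x⟩|² = 1/2.
Joint probability = 16/20 × 1/2 = 0.400.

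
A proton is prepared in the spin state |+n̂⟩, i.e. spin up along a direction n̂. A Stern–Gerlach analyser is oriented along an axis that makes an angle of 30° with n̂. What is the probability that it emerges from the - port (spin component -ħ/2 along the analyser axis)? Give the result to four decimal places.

0.0670

For spin-½, the probability of finding spin-up along an axis at angle θ to the initial spin direction is cos²(θ/2); spin-down is sin²(θ/2).
θ = 30°, so P = sin²(15°) ≈ 0.0670.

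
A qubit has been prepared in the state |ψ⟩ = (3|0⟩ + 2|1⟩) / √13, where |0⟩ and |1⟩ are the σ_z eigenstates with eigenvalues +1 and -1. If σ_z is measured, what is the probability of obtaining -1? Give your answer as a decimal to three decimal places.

0.308

The -1 outcome corresponds to |1⟩. Its amplitude in |ψ⟩ is 2/√13.
P = |2|² / 13 = 4/13.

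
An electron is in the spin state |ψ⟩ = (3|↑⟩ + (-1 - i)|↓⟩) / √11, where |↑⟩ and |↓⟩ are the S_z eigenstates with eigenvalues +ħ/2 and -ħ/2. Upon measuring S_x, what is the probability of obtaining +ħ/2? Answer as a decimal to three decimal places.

0.227

|+x⟩ = (|↑⟩ + |↓⟩)/√2, so ⟨+x|ψ⟩ = (2 - i) / (√2·√11).
P = |2 - i|² / 22 = 5/22.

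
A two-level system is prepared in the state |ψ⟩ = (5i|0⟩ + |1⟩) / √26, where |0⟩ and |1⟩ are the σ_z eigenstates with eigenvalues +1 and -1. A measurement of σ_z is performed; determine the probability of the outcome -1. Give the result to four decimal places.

The -1 outcome corresponds to |1⟩. Its amplitude in |ψ⟩ is 1/√26.
P = |1|² / 26 = 1/26.

0.0385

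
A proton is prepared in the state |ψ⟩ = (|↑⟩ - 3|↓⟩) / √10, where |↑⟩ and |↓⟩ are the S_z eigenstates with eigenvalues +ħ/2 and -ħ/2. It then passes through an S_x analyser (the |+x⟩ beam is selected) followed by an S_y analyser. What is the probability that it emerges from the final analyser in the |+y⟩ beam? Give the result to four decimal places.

0.1000

First analyser (S_x): P(|+x⟩) = |⟨+x|ψ⟩|² = 4/20.
After stage 1 the state is |+x⟩; P(|+y⟩) = |⟨+y|+x⟩|² = 1/2.
Joint probability = 4/20 × 1/2 = 0.1000.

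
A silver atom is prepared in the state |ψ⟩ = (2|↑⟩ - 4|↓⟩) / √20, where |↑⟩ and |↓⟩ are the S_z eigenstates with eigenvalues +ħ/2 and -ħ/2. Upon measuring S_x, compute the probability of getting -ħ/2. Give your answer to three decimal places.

0.900

|-x⟩ = (|↑⟩ - |↓⟩)/√2, so ⟨-x|ψ⟩ = (6) / (√2·√20).
P = |6|² / 40 = 36/40.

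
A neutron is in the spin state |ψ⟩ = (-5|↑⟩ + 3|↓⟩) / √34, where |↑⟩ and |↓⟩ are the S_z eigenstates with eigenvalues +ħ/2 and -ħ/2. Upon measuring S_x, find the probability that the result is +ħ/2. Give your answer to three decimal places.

|+x⟩ = (|↑⟩ + |↓⟩)/√2, so ⟨+x|ψ⟩ = (-2) / (√2·√34).
P = |-2|² / 68 = 4/68.

0.059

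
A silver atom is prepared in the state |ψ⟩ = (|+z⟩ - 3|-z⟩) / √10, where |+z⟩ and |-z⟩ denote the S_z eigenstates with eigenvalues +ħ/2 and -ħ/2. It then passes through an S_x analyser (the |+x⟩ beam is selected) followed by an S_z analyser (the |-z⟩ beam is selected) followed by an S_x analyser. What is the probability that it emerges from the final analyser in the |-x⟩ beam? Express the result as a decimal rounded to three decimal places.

0.050

First analyser (S_x): P(|+x⟩) = |⟨+x|ψ⟩|² = 4/20.
After stage 1 the state is |+x⟩; P(|-z⟩) = |⟨-z|+x⟩|² = 1/2.
After stage 2 the state is |-z⟩; P(|-x⟩) = |⟨-x|-z⟩|² = 1/2.
Joint probability = 4/20 × 1/2 × 1/2 = 0.050.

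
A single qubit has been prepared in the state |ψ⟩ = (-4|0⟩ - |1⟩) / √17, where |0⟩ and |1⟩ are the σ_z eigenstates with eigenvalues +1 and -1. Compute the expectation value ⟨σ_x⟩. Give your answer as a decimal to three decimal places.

0.471

⟨σ_x⟩ = 2 Re(a* b)/(|a|²+|b|²) with a = -4, b = -1.
a* b = 4, so ⟨σ_x⟩ = 8/17.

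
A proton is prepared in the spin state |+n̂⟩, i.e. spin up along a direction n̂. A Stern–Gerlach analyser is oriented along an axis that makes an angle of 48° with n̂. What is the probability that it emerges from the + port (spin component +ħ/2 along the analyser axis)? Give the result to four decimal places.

For spin-½, the probability of finding spin-up along an axis at angle θ to the initial spin direction is cos²(θ/2); spin-down is sin²(θ/2).
θ = 48°, so P = cos²(24°) ≈ 0.8346.

0.8346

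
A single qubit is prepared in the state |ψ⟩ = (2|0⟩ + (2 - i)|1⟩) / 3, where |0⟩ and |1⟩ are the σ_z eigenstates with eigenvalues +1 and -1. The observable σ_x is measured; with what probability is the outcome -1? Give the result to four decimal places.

|-x⟩ = (|0⟩ - |1⟩)/√2, so ⟨-x|ψ⟩ = (i) / (√2·3).
P = |i|² / 18 = 1/18.

0.0556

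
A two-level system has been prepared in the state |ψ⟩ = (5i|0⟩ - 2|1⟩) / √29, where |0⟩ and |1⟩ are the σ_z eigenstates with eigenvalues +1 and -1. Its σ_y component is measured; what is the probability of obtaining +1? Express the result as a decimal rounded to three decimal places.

|+y⟩ = (|0⟩ + i|1⟩)/√2, so ⟨+y|ψ⟩ = (7i) / (√2·√29).
P = |7i|² / 58 = 49/58.

0.845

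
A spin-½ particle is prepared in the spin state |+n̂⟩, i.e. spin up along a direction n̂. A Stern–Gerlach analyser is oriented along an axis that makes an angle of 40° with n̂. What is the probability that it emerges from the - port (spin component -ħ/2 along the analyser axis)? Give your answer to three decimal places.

0.117

For spin-½, the probability of finding spin-up along an axis at angle θ to the initial spin direction is cos²(θ/2); spin-down is sin²(θ/2).
θ = 40°, so P = sin²(20°) ≈ 0.117.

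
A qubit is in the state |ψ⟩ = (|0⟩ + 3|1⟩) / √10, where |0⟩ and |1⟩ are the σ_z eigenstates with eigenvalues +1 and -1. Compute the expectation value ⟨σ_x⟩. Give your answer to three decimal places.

0.600

⟨σ_x⟩ = 2 Re(a* b)/(|a|²+|b|²) with a = 1, b = 3.
a* b = 3, so ⟨σ_x⟩ = 6/10.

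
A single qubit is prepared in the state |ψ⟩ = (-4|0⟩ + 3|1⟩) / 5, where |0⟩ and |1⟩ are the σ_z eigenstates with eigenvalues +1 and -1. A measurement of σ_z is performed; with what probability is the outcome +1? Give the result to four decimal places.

The +1 outcome corresponds to |0⟩. Its amplitude in |ψ⟩ is -4/5.
P = |-4|² / 25 = 16/25.

0.6400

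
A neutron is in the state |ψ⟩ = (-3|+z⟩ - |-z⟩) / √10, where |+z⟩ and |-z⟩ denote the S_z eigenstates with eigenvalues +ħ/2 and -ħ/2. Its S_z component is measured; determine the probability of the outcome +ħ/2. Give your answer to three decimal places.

The +ħ/2 outcome corresponds to |+z⟩. Its amplitude in |ψ⟩ is -3/√10.
P = |-3|² / 10 = 9/10.

0.900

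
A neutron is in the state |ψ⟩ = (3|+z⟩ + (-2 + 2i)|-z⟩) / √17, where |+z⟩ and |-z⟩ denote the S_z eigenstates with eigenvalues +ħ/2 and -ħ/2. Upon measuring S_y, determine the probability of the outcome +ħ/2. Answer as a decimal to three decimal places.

|+y⟩ = (|+z⟩ + i|-z⟩)/√2, so ⟨+y|ψ⟩ = (5 + 2i) / (√2·√17).
P = |5 + 2i|² / 34 = 29/34.

0.853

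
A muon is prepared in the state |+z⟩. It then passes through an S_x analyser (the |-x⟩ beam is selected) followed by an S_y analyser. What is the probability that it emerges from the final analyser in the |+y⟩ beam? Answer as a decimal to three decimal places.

First analyser (S_x): from |+z⟩, P(|-x⟩) = 1/2.
After stage 1 the state is |-x⟩; P(|+y⟩) = |⟨+y|-x⟩|² = 1/2.
Joint probability = 1/2 × 1/2 = 0.250.

0.250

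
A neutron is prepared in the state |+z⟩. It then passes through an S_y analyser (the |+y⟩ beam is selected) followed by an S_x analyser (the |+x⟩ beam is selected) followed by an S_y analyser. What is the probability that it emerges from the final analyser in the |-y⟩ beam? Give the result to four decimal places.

0.1250

First analyser (S_y): from |+z⟩, P(|+y⟩) = 1/2.
After stage 1 the state is |+y⟩; P(|+x⟩) = |⟨+x|+y⟩|² = 1/2.
After stage 2 the state is |+x⟩; P(|-y⟩) = |⟨-y|+x⟩|² = 1/2.
Joint probability = 1/2 × 1/2 × 1/2 = 0.1250.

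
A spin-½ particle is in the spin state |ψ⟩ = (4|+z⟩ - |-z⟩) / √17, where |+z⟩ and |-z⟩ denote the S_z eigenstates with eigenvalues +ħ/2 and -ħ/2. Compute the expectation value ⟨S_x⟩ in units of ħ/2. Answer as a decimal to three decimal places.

-0.471

⟨σ_x⟩ = 2 Re(a* b)/(|a|²+|b|²) with a = 4, b = -1.
a* b = -4, so ⟨σ_x⟩ = -8/17.
⟨S_x⟩ = (ħ/2)·⟨σ_x⟩.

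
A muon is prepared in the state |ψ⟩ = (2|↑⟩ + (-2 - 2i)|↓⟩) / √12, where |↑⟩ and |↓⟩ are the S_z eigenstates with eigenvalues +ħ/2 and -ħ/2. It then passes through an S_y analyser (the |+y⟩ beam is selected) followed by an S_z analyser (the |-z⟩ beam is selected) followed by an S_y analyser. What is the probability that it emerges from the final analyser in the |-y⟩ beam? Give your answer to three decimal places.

First analyser (S_y): P(|+y⟩) = |⟨+y|ψ⟩|² = 4/24.
After stage 1 the state is |+y⟩; P(|-z⟩) = |⟨-z|+y⟩|² = 1/2.
After stage 2 the state is |-z⟩; P(|-y⟩) = |⟨-y|-z⟩|² = 1/2.
Joint probability = 4/24 × 1/2 × 1/2 = 0.042.

0.042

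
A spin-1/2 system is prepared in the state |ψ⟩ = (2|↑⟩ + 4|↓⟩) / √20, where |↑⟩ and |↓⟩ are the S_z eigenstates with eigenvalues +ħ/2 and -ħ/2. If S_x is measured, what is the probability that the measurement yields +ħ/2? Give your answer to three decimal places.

|+x⟩ = (|↑⟩ + |↓⟩)/√2, so ⟨+x|ψ⟩ = (6) / (√2·√20).
P = |6|² / 40 = 36/40.

0.900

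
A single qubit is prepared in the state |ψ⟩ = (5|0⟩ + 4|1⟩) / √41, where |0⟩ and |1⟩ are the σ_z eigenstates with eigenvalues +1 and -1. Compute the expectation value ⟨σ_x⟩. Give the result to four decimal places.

0.9756

⟨σ_x⟩ = 2 Re(a* b)/(|a|²+|b|²) with a = 5, b = 4.
a* b = 20, so ⟨σ_x⟩ = 40/41.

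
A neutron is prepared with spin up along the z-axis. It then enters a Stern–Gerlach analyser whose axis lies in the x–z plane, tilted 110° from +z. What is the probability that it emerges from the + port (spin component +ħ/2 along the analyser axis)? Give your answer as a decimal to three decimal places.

0.329

For spin-½, the probability of finding spin-up along an axis at angle θ to the initial spin direction is cos²(θ/2); spin-down is sin²(θ/2).
θ = 110°, so P = cos²(55°) ≈ 0.329.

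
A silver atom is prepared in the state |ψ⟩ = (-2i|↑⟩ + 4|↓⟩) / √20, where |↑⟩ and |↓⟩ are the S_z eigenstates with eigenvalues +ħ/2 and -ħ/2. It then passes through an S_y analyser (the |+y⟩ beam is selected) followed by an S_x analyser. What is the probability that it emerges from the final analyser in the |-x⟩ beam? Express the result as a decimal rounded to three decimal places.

0.450

First analyser (S_y): P(|+y⟩) = |⟨+y|ψ⟩|² = 36/40.
After stage 1 the state is |+y⟩; P(|-x⟩) = |⟨-x|+y⟩|² = 1/2.
Joint probability = 36/40 × 1/2 = 0.450.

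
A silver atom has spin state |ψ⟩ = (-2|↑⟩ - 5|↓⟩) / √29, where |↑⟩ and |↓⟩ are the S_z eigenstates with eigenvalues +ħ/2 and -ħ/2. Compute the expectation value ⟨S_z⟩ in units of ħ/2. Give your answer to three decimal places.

⟨σ_z⟩ = |a|² - |b|² divided by |a|²+|b|², with a, b the |↑⟩, |↓⟩ amplitudes.
= (4 - 25)/29 = -21/29.
⟨S_z⟩ = (ħ/2)·⟨σ_z⟩.

-0.724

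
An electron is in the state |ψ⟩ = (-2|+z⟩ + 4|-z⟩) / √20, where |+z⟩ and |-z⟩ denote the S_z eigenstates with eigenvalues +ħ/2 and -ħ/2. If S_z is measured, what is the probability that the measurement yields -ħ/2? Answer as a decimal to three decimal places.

0.800

The -ħ/2 outcome corresponds to |-z⟩. Its amplitude in |ψ⟩ is 4/√20.
P = |4|² / 20 = 16/20.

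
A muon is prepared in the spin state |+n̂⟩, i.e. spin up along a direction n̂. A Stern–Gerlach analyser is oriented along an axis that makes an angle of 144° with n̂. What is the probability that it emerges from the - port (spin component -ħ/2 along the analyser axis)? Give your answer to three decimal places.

For spin-½, the probability of finding spin-up along an axis at angle θ to the initial spin direction is cos²(θ/2); spin-down is sin²(θ/2).
θ = 144°, so P = sin²(72°) ≈ 0.905.

0.905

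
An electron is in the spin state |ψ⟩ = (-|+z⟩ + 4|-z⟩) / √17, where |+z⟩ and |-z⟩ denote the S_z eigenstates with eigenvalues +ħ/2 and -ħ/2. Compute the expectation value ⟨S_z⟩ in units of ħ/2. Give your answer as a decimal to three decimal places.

-0.882

⟨σ_z⟩ = |a|² - |b|² divided by |a|²+|b|², with a, b the |+z⟩, |-z⟩ amplitudes.
= (1 - 16)/17 = -15/17.
⟨S_z⟩ = (ħ/2)·⟨σ_z⟩.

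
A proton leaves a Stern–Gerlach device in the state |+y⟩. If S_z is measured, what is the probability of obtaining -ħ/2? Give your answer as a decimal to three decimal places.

0.500

In the S_z basis, |+y⟩ = (|+z⟩ + i|-z⟩)/√2 and |-z⟩ = |-z⟩.
|⟨-z|+y⟩|² = 1/2.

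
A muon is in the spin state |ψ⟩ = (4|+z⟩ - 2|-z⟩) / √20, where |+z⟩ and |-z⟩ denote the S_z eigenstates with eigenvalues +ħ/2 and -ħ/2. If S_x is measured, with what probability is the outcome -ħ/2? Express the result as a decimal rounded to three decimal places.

|-x⟩ = (|+z⟩ - |-z⟩)/√2, so ⟨-x|ψ⟩ = (6) / (√2·√20).
P = |6|² / 40 = 36/40.

0.900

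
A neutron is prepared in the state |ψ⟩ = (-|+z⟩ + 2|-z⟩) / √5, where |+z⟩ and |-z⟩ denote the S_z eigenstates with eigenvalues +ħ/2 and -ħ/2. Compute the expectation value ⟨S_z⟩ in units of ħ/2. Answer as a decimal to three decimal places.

⟨σ_z⟩ = |a|² - |b|² divided by |a|²+|b|², with a, b the |+z⟩, |-z⟩ amplitudes.
= (1 - 4)/5 = -3/5.
⟨S_z⟩ = (ħ/2)·⟨σ_z⟩.

-0.600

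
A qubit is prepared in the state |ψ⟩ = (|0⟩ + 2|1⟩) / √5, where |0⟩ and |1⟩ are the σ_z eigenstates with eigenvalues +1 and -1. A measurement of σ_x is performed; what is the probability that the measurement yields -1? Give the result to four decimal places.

0.1000

|-x⟩ = (|0⟩ - |1⟩)/√2, so ⟨-x|ψ⟩ = (-1) / (√2·√5).
P = |-1|² / 10 = 1/10.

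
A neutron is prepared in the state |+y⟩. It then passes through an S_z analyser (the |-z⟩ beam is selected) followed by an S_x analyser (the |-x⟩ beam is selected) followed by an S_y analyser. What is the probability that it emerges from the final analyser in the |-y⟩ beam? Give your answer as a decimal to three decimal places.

First analyser (S_z): from |+y⟩, P(|-z⟩) = 1/2.
After stage 1 the state is |-z⟩; P(|-x⟩) = |⟨-x|-z⟩|² = 1/2.
After stage 2 the state is |-x⟩; P(|-y⟩) = |⟨-y|-x⟩|² = 1/2.
Joint probability = 1/2 × 1/2 × 1/2 = 0.125.

0.125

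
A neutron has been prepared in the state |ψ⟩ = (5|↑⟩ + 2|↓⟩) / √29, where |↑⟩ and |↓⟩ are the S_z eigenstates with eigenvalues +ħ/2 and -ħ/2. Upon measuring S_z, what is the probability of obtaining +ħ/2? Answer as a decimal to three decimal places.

0.862

The +ħ/2 outcome corresponds to |↑⟩. Its amplitude in |ψ⟩ is 5/√29.
P = |5|² / 29 = 25/29.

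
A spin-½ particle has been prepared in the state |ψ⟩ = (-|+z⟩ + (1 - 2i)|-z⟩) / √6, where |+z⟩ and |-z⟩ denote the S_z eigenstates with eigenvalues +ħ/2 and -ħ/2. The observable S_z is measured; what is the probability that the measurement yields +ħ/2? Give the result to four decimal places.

The +ħ/2 outcome corresponds to |+z⟩. Its amplitude in |ψ⟩ is -1/√6.
P = |-1|² / 6 = 1/6.

0.1667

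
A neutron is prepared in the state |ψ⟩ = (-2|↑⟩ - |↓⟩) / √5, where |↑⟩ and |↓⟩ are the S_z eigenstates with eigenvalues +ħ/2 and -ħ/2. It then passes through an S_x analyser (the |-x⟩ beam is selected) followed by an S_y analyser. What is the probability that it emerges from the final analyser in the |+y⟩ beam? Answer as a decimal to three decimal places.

First analyser (S_x): P(|-x⟩) = |⟨-x|ψ⟩|² = 1/10.
After stage 1 the state is |-x⟩; P(|+y⟩) = |⟨+y|-x⟩|² = 1/2.
Joint probability = 1/10 × 1/2 = 0.050.

0.050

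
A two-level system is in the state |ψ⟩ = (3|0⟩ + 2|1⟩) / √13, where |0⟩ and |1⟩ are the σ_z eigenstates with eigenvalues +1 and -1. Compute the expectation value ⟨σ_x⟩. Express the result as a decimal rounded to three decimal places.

⟨σ_x⟩ = 2 Re(a* b)/(|a|²+|b|²) with a = 3, b = 2.
a* b = 6, so ⟨σ_x⟩ = 12/13.

0.923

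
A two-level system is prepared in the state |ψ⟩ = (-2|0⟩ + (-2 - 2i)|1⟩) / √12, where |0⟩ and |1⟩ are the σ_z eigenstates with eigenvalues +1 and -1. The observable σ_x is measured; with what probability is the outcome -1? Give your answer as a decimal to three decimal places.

0.167

|-x⟩ = (|0⟩ - |1⟩)/√2, so ⟨-x|ψ⟩ = (2i) / (√2·√12).
P = |2i|² / 24 = 4/24.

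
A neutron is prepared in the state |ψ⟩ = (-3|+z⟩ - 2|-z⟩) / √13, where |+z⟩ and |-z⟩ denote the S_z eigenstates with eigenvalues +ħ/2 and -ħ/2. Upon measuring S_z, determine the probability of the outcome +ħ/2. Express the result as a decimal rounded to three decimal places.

The +ħ/2 outcome corresponds to |+z⟩. Its amplitude in |ψ⟩ is -3/√13.
P = |-3|² / 13 = 9/13.

0.692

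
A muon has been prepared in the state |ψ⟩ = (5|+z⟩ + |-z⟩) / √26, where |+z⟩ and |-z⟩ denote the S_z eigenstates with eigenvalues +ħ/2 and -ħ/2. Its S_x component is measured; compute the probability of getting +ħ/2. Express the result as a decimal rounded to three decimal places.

0.692

|+x⟩ = (|+z⟩ + |-z⟩)/√2, so ⟨+x|ψ⟩ = (6) / (√2·√26).
P = |6|² / 52 = 36/52.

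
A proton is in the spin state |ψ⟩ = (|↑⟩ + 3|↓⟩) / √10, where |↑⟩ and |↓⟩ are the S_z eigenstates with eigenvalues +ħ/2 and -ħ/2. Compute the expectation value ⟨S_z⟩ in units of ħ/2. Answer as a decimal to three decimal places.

-0.800

⟨σ_z⟩ = |a|² - |b|² divided by |a|²+|b|², with a, b the |↑⟩, |↓⟩ amplitudes.
= (1 - 9)/10 = -8/10.
⟨S_z⟩ = (ħ/2)·⟨σ_z⟩.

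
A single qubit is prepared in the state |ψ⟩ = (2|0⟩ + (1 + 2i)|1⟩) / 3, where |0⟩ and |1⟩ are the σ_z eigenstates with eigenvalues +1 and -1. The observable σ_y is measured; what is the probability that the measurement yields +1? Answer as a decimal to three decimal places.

|+y⟩ = (|0⟩ + i|1⟩)/√2, so ⟨+y|ψ⟩ = (4 - i) / (√2·3).
P = |4 - i|² / 18 = 17/18.

0.944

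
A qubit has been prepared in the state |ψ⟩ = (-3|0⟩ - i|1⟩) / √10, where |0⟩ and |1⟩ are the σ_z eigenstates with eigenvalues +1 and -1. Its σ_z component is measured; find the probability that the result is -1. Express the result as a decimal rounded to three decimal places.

0.100

The -1 outcome corresponds to |1⟩. Its amplitude in |ψ⟩ is -i/√10.
P = |-i|² / 10 = 1/10.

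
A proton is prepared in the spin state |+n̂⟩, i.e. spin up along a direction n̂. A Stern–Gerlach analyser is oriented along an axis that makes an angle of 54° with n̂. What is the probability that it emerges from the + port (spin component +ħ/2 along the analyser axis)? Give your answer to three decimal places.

For spin-½, the probability of finding spin-up along an axis at angle θ to the initial spin direction is cos²(θ/2); spin-down is sin²(θ/2).
θ = 54°, so P = cos²(27°) ≈ 0.794.

0.794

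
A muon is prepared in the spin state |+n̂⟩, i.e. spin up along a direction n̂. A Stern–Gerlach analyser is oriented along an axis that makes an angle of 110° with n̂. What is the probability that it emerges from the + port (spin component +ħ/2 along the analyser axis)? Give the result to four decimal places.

For spin-½, the probability of finding spin-up along an axis at angle θ to the initial spin direction is cos²(θ/2); spin-down is sin²(θ/2).
θ = 110°, so P = cos²(55°) ≈ 0.3290.

0.3290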